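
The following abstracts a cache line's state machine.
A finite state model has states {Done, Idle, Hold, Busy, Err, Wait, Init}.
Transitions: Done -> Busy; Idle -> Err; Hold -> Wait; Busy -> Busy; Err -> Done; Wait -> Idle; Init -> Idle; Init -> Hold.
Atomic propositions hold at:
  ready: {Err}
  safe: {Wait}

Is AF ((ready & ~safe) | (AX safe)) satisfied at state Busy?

No

Sat(~safe) = {Done, Idle, Hold, Busy, Err, Init}
Sat(ready & ~safe) = {Err}
Sat(AX safe) = {s : every successor in {Wait}} = {Hold}
Sat((ready & ~safe) | (AX safe)) = {Hold, Err}
AF ((ready & ~safe) | (AX safe)): least fixpoint, start Z0 = {Hold, Err}, add states with every successor in Z. Z1 = {Idle, Hold, Err}; Z2 = {Idle, Hold, Err, Wait, Init}; fixed.
Sat(AF ((ready & ~safe) | (AX safe))) = {Idle, Hold, Err, Wait, Init}
Busy ∉ Sat(AF ((ready & ~safe) | (AX safe))) = {Idle, Hold, Err, Wait, Init}, so the formula does not hold at Busy.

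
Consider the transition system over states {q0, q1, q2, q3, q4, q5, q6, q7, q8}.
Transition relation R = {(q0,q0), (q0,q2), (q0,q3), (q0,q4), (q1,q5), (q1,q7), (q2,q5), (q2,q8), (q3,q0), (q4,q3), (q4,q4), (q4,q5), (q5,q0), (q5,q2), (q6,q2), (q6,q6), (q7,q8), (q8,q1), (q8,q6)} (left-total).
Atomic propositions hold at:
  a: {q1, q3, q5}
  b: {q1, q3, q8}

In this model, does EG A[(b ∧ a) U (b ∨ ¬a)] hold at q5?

Sat(b ∧ a) = {q1, q3}
Sat(¬a) = {q0, q2, q4, q6, q7, q8}
Sat(b ∨ ¬a) = {q0, q1, q2, q3, q4, q6, q7, q8}
A[(b ∧ a) U (b ∨ ¬a)]: least fixpoint, start Z0 = Sat((b ∨ ¬a)) = {q0, q1, q2, q3, q4, q6, q7, q8}, add states in Sat(b ∧ a) with every successor in Z. Already a fixed point.
Sat(A[(b ∧ a) U (b ∨ ¬a)]) = {q0, q1, q2, q3, q4, q6, q7, q8}
EG A[(b ∧ a) U (b ∨ ¬a)]: greatest fixpoint, start Z0 = {q0, q1, q2, q3, q4, q6, q7, q8}, keep only states in Sat with some successor in Z. Already a fixed point.
Sat(EG A[(b ∧ a) U (b ∨ ¬a)]) = {q0, q1, q2, q3, q4, q6, q7, q8}
q5 ∉ Sat(EG A[(b ∧ a) U (b ∨ ¬a)]) = {q0, q1, q2, q3, q4, q6, q7, q8}, so the formula does not hold at q5.

No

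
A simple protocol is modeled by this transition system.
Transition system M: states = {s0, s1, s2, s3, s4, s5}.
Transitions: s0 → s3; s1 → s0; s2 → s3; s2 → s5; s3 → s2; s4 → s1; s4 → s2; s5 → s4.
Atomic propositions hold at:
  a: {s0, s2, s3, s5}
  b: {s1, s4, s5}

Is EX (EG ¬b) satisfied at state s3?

Yes

Sat(¬b) = {s0, s2, s3}
EG ¬b: greatest fixpoint, start Z0 = {s0, s2, s3}, keep only states in Sat with some successor in Z. Already a fixed point.
Sat(EG ¬b) = {s0, s2, s3}
Sat(EX (EG ¬b)) = {s : some successor in {s0, s2, s3}} = {s0, s1, s2, s3, s4}
s3 ∈ Sat(EX (EG ¬b)) = {s0, s1, s2, s3, s4}, so the formula holds at s3.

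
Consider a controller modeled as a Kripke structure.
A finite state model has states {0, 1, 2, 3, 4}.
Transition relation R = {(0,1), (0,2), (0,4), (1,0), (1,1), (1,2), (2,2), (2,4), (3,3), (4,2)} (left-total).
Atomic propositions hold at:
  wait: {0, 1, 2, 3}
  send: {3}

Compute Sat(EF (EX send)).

Sat(EX send) = {s : some successor in {3}} = {3}
EF (EX send): least fixpoint, start Z0 = {3}, add states with some successor in Z. Already a fixed point.
Sat(EF (EX send)) = {3}

{3}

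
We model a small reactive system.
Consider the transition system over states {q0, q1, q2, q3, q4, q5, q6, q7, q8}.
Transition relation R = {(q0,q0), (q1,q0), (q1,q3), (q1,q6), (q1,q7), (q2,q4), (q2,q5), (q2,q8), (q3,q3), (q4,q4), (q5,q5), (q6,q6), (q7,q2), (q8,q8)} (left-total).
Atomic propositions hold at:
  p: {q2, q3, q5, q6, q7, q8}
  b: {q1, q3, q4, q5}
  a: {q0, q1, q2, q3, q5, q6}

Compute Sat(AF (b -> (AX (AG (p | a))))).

Sat(p | a) = {q0, q1, q2, q3, q5, q6, q7, q8}
AG (p | a): greatest fixpoint, start Z0 = {q0, q1, q2, q3, q5, q6, q7, q8}, keep only states in Sat with every successor in Z. Z1 = {q0, q1, q3, q5, q6, q7, q8}; Z2 = {q0, q1, q3, q5, q6, q8}; Z3 = {q0, q3, q5, q6, q8}; fixed.
Sat(AG (p | a)) = {q0, q3, q5, q6, q8}
Sat(AX (AG (p | a))) = {s : every successor in {q0, q3, q5, q6, q8}} = {q0, q3, q5, q6, q8}
Sat(b -> (AX (AG (p | a)))) = {q0, q2, q3, q5, q6, q7, q8}
AF (b -> (AX (AG (p | a)))): least fixpoint, start Z0 = {q0, q2, q3, q5, q6, q7, q8}, add states with every successor in Z. Z1 = {q0, q1, q2, q3, q5, q6, q7, q8}; fixed.
Sat(AF (b -> (AX (AG (p | a))))) = {q0, q1, q2, q3, q5, q6, q7, q8}

{q0, q1, q2, q3, q5, q6, q7, q8}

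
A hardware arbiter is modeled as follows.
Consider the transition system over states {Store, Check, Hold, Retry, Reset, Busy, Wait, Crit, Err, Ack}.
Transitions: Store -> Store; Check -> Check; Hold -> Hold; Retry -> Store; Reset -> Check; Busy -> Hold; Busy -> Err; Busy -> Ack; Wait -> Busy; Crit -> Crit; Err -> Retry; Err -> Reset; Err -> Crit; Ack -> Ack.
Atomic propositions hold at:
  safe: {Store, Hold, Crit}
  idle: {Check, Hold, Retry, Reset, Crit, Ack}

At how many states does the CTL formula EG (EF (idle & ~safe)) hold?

Sat(~safe) = {Check, Retry, Reset, Busy, Wait, Err, Ack}
Sat(idle & ~safe) = {Check, Retry, Reset, Ack}
EF (idle & ~safe): least fixpoint, start Z0 = {Check, Retry, Reset, Ack}, add states with some successor in Z. Z1 = {Check, Retry, Reset, Busy, Err, Ack}; Z2 = {Check, Retry, Reset, Busy, Wait, Err, Ack}; fixed.
Sat(EF (idle & ~safe)) = {Check, Retry, Reset, Busy, Wait, Err, Ack}
EG (EF (idle & ~safe)): greatest fixpoint, start Z0 = {Check, Retry, Reset, Busy, Wait, Err, Ack}, keep only states in Sat with some successor in Z. Z1 = {Check, Reset, Busy, Wait, Err, Ack}; fixed.
Sat(EG (EF (idle & ~safe))) = {Check, Reset, Busy, Wait, Err, Ack}
|Sat(EG (EF (idle & ~safe)))| = |{Check, Reset, Busy, Wait, Err, Ack}| = 6.

6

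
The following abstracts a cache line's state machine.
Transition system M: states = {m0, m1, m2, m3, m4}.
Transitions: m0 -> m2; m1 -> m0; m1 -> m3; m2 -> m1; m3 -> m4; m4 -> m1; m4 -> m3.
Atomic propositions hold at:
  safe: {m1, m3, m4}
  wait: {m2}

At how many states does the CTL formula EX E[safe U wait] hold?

E[safe U wait]: least fixpoint, start Z0 = Sat(wait) = {m2}, add states in Sat(safe) with some successor in Z. Already a fixed point.
Sat(E[safe U wait]) = {m2}
Sat(EX E[safe U wait]) = {s : some successor in {m2}} = {m0}
|Sat(EX E[safe U wait])| = |{m0}| = 1.

1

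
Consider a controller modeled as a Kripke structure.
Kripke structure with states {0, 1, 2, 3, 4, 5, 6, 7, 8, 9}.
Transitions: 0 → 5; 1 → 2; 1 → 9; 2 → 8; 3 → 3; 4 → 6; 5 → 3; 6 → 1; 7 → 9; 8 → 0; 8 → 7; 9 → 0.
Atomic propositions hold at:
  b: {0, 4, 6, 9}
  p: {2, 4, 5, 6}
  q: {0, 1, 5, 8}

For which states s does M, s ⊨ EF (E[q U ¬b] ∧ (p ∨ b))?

Sat(¬b) = {1, 2, 3, 5, 7, 8}
E[q U ¬b]: least fixpoint, start Z0 = Sat(¬b) = {1, 2, 3, 5, 7, 8}, add states in Sat(q) with some successor in Z. Z1 = {0, 1, 2, 3, 5, 7, 8}; fixed.
Sat(E[q U ¬b]) = {0, 1, 2, 3, 5, 7, 8}
Sat(p ∨ b) = {0, 2, 4, 5, 6, 9}
Sat(E[q U ¬b] ∧ (p ∨ b)) = {0, 2, 5}
EF (E[q U ¬b] ∧ (p ∨ b)): least fixpoint, start Z0 = {0, 2, 5}, add states with some successor in Z. Z1 = {0, 1, 2, 5, 8, 9}; Z2 = {0, 1, 2, 5, 6, 7, 8, 9}; Z3 = {0, 1, 2, 4, 5, 6, 7, 8, 9}; fixed.
Sat(EF (E[q U ¬b] ∧ (p ∨ b))) = {0, 1, 2, 4, 5, 6, 7, 8, 9}

{0, 1, 2, 4, 5, 6, 7, 8, 9}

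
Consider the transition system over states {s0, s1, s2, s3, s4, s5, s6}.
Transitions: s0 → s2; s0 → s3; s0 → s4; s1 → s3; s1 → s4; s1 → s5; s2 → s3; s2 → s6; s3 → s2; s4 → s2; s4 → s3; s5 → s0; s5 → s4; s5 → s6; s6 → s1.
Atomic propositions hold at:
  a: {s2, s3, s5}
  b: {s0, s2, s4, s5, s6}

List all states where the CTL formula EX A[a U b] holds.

A[a U b]: least fixpoint, start Z0 = Sat(b) = {s0, s2, s4, s5, s6}, add states in Sat(a) with every successor in Z. Z1 = {s0, s2, s3, s4, s5, s6}; fixed.
Sat(A[a U b]) = {s0, s2, s3, s4, s5, s6}
Sat(EX A[a U b]) = {s : some successor in {s0, s2, s3, s4, s5, s6}} = {s0, s1, s2, s3, s4, s5}

{s0, s1, s2, s3, s4, s5}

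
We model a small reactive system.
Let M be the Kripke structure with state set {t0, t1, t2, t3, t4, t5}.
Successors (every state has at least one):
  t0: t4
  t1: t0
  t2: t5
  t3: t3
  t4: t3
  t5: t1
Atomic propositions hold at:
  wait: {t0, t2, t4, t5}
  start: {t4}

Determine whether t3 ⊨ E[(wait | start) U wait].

Sat(wait | start) = {t0, t2, t4, t5}
E[(wait | start) U wait]: least fixpoint, start Z0 = Sat(wait) = {t0, t2, t4, t5}, add states in Sat(wait | start) with some successor in Z. Already a fixed point.
Sat(E[(wait | start) U wait]) = {t0, t2, t4, t5}
t3 ∉ Sat(E[(wait | start) U wait]) = {t0, t2, t4, t5}, so the formula does not hold at t3.

No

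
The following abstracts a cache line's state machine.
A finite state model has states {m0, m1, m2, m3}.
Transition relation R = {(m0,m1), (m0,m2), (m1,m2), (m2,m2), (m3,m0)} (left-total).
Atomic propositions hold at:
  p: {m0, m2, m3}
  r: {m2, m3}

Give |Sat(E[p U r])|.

3

E[p U r]: least fixpoint, start Z0 = Sat(r) = {m2, m3}, add states in Sat(p) with some successor in Z. Z1 = {m0, m2, m3}; fixed.
Sat(E[p U r]) = {m0, m2, m3}
|Sat(E[p U r])| = |{m0, m2, m3}| = 3.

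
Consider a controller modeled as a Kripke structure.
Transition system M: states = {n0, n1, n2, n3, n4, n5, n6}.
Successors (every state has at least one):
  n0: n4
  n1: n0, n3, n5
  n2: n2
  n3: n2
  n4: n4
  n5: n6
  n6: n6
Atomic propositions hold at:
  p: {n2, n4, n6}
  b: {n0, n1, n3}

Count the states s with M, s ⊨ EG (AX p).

Sat(AX p) = {s : every successor in {n2, n4, n6}} = {n0, n2, n3, n4, n5, n6}
EG (AX p): greatest fixpoint, start Z0 = {n0, n2, n3, n4, n5, n6}, keep only states in Sat with some successor in Z. Already a fixed point.
Sat(EG (AX p)) = {n0, n2, n3, n4, n5, n6}
|Sat(EG (AX p))| = |{n0, n2, n3, n4, n5, n6}| = 6.

6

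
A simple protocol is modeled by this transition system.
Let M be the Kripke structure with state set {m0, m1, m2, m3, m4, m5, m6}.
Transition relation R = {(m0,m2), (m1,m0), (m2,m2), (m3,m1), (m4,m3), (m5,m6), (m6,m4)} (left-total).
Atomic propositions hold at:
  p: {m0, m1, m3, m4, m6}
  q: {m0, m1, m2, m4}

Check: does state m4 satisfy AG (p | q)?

Sat(p | q) = {m0, m1, m2, m3, m4, m6}
AG (p | q): greatest fixpoint, start Z0 = {m0, m1, m2, m3, m4, m6}, keep only states in Sat with every successor in Z. Already a fixed point.
Sat(AG (p | q)) = {m0, m1, m2, m3, m4, m6}
m4 ∈ Sat(AG (p | q)) = {m0, m1, m2, m3, m4, m6}, so the formula holds at m4.

Yes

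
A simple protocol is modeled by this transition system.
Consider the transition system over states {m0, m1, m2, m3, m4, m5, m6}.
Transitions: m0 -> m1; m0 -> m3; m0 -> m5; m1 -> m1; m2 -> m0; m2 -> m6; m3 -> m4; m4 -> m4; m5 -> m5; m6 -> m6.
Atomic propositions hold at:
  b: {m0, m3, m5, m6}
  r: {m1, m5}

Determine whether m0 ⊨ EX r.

Sat(EX r) = {s : some successor in {m1, m5}} = {m0, m1, m5}
m0 ∈ Sat(EX r) = {m0, m1, m5}, so the formula holds at m0.

Yes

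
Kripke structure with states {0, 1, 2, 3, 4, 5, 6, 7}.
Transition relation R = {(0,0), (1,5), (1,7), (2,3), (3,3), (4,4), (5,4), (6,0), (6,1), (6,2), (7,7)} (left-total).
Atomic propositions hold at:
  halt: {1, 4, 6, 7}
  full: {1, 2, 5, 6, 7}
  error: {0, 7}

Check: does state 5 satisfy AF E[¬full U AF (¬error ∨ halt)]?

Yes

Sat(¬full) = {0, 3, 4}
Sat(¬error) = {1, 2, 3, 4, 5, 6}
Sat(¬error ∨ halt) = {1, 2, 3, 4, 5, 6, 7}
AF (¬error ∨ halt): least fixpoint, start Z0 = {1, 2, 3, 4, 5, 6, 7}, add states with every successor in Z. Already a fixed point.
Sat(AF (¬error ∨ halt)) = {1, 2, 3, 4, 5, 6, 7}
E[¬full U AF (¬error ∨ halt)]: least fixpoint, start Z0 = Sat(AF (¬error ∨ halt)) = {1, 2, 3, 4, 5, 6, 7}, add states in Sat(¬full) with some successor in Z. Already a fixed point.
Sat(E[¬full U AF (¬error ∨ halt)]) = {1, 2, 3, 4, 5, 6, 7}
AF E[¬full U AF (¬error ∨ halt)]: least fixpoint, start Z0 = {1, 2, 3, 4, 5, 6, 7}, add states with every successor in Z. Already a fixed point.
Sat(AF E[¬full U AF (¬error ∨ halt)]) = {1, 2, 3, 4, 5, 6, 7}
5 ∈ Sat(AF E[¬full U AF (¬error ∨ halt)]) = {1, 2, 3, 4, 5, 6, 7}, so the formula holds at 5.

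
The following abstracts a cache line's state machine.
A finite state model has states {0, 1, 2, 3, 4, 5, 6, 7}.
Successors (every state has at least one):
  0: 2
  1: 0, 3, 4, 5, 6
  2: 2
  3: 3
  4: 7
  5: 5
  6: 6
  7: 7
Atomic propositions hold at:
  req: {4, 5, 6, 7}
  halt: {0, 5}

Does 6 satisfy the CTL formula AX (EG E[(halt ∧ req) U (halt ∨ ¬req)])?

Sat(halt ∧ req) = {5}
Sat(¬req) = {0, 1, 2, 3}
Sat(halt ∨ ¬req) = {0, 1, 2, 3, 5}
E[(halt ∧ req) U (halt ∨ ¬req)]: least fixpoint, start Z0 = Sat((halt ∨ ¬req)) = {0, 1, 2, 3, 5}, add states in Sat(halt ∧ req) with some successor in Z. Already a fixed point.
Sat(E[(halt ∧ req) U (halt ∨ ¬req)]) = {0, 1, 2, 3, 5}
EG E[(halt ∧ req) U (halt ∨ ¬req)]: greatest fixpoint, start Z0 = {0, 1, 2, 3, 5}, keep only states in Sat with some successor in Z. Already a fixed point.
Sat(EG E[(halt ∧ req) U (halt ∨ ¬req)]) = {0, 1, 2, 3, 5}
Sat(AX (EG E[(halt ∧ req) U (halt ∨ ¬req)])) = {s : every successor in {0, 1, 2, 3, 5}} = {0, 2, 3, 5}
6 ∉ Sat(AX (EG E[(halt ∧ req) U (halt ∨ ¬req)])) = {0, 2, 3, 5}, so the formula does not hold at 6.

No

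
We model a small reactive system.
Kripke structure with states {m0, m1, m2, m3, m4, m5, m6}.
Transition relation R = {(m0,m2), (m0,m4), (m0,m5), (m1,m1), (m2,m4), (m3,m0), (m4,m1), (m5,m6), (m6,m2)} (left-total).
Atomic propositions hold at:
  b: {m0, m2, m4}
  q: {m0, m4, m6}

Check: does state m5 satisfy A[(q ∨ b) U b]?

No

Sat(q ∨ b) = {m0, m2, m4, m6}
A[(q ∨ b) U b]: least fixpoint, start Z0 = Sat(b) = {m0, m2, m4}, add states in Sat(q ∨ b) with every successor in Z. Z1 = {m0, m2, m4, m6}; fixed.
Sat(A[(q ∨ b) U b]) = {m0, m2, m4, m6}
m5 ∉ Sat(A[(q ∨ b) U b]) = {m0, m2, m4, m6}, so the formula does not hold at m5.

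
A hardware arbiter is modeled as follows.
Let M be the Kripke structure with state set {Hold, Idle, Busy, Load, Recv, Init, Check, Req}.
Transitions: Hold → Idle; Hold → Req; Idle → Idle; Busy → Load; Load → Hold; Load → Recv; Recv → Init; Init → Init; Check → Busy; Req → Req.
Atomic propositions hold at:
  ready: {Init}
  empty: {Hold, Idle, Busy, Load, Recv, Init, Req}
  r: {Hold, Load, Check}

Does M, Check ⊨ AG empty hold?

No

AG empty: greatest fixpoint, start Z0 = {Hold, Idle, Busy, Load, Recv, Init, Req}, keep only states in Sat with every successor in Z. Already a fixed point.
Sat(AG empty) = {Hold, Idle, Busy, Load, Recv, Init, Req}
Check ∉ Sat(AG empty) = {Hold, Idle, Busy, Load, Recv, Init, Req}, so the formula does not hold at Check.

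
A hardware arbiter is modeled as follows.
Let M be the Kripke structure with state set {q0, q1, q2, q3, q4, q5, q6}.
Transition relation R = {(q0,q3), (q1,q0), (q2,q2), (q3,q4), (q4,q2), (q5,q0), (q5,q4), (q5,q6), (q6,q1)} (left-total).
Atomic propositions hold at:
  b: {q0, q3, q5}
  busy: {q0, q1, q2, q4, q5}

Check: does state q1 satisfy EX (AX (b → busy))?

No

Sat(b → busy) = {q0, q1, q2, q4, q5, q6}
Sat(AX (b → busy)) = {s : every successor in {q0, q1, q2, q4, q5, q6}} = {q1, q2, q3, q4, q5, q6}
Sat(EX (AX (b → busy))) = {s : some successor in {q1, q2, q3, q4, q5, q6}} = {q0, q2, q3, q4, q5, q6}
q1 ∉ Sat(EX (AX (b → busy))) = {q0, q2, q3, q4, q5, q6}, so the formula does not hold at q1.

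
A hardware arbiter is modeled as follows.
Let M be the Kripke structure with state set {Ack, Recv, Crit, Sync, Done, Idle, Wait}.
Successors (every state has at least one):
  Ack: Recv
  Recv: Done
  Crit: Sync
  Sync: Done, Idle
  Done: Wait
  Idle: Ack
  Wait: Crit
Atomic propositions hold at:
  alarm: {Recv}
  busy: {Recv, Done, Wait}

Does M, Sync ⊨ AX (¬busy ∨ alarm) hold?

Sat(¬busy) = {Ack, Crit, Sync, Idle}
Sat(¬busy ∨ alarm) = {Ack, Recv, Crit, Sync, Idle}
Sat(AX (¬busy ∨ alarm)) = {s : every successor in {Ack, Recv, Crit, Sync, Idle}} = {Ack, Crit, Idle, Wait}
Sync ∉ Sat(AX (¬busy ∨ alarm)) = {Ack, Crit, Idle, Wait}, so the formula does not hold at Sync.

No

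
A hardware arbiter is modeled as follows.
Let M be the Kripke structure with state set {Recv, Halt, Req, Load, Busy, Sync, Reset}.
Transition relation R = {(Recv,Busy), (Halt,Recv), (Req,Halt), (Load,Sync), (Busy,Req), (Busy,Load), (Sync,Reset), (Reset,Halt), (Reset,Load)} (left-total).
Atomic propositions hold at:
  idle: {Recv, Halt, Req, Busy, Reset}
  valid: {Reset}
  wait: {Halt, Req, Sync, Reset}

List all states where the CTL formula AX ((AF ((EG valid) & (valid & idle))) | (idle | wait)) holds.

EG valid: greatest fixpoint, start Z0 = {Reset}, keep only states in Sat with some successor in Z. Z1 = ∅; fixed.
Sat(EG valid) = ∅
Sat(valid & idle) = {Reset}
Sat((EG valid) & (valid & idle)) = ∅
AF ((EG valid) & (valid & idle)): least fixpoint, start Z0 = ∅, add states with every successor in Z. Already a fixed point.
Sat(AF ((EG valid) & (valid & idle))) = ∅
Sat(idle | wait) = {Recv, Halt, Req, Busy, Sync, Reset}
Sat((AF ((EG valid) & (valid & idle))) | (idle | wait)) = {Recv, Halt, Req, Busy, Sync, Reset}
Sat(AX ((AF ((EG valid) & (valid & idle))) | (idle | wait))) = {s : every successor in {Recv, Halt, Req, Busy, Sync, Reset}} = {Recv, Halt, Req, Load, Sync}

{Recv, Halt, Req, Load, Sync}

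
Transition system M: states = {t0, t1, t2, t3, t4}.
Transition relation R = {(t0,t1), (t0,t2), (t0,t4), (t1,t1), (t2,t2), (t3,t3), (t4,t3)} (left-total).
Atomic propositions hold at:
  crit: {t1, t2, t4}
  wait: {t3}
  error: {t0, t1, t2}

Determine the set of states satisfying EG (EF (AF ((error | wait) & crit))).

Sat(error | wait) = {t0, t1, t2, t3}
Sat((error | wait) & crit) = {t1, t2}
AF ((error | wait) & crit): least fixpoint, start Z0 = {t1, t2}, add states with every successor in Z. Already a fixed point.
Sat(AF ((error | wait) & crit)) = {t1, t2}
EF (AF ((error | wait) & crit)): least fixpoint, start Z0 = {t1, t2}, add states with some successor in Z. Z1 = {t0, t1, t2}; fixed.
Sat(EF (AF ((error | wait) & crit))) = {t0, t1, t2}
EG (EF (AF ((error | wait) & crit))): greatest fixpoint, start Z0 = {t0, t1, t2}, keep only states in Sat with some successor in Z. Already a fixed point.
Sat(EG (EF (AF ((error | wait) & crit)))) = {t0, t1, t2}

{t0, t1, t2}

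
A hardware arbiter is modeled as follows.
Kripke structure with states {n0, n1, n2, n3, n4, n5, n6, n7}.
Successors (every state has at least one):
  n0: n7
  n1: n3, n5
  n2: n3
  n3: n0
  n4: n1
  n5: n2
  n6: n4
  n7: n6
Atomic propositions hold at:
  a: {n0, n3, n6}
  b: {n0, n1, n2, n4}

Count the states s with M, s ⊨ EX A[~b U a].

Sat(~b) = {n3, n5, n6, n7}
A[~b U a]: least fixpoint, start Z0 = Sat(a) = {n0, n3, n6}, add states in Sat(~b) with every successor in Z. Z1 = {n0, n3, n6, n7}; fixed.
Sat(A[~b U a]) = {n0, n3, n6, n7}
Sat(EX A[~b U a]) = {s : some successor in {n0, n3, n6, n7}} = {n0, n1, n2, n3, n7}
|Sat(EX A[~b U a])| = |{n0, n1, n2, n3, n7}| = 5.

5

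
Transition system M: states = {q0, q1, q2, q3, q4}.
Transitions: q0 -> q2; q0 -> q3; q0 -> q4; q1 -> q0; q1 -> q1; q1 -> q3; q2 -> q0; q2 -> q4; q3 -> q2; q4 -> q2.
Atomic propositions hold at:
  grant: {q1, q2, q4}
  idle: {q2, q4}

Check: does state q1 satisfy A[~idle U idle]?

No

Sat(~idle) = {q0, q1, q3}
A[~idle U idle]: least fixpoint, start Z0 = Sat(idle) = {q2, q4}, add states in Sat(~idle) with every successor in Z. Z1 = {q2, q3, q4}; Z2 = {q0, q2, q3, q4}; fixed.
Sat(A[~idle U idle]) = {q0, q2, q3, q4}
q1 ∉ Sat(A[~idle U idle]) = {q0, q2, q3, q4}, so the formula does not hold at q1.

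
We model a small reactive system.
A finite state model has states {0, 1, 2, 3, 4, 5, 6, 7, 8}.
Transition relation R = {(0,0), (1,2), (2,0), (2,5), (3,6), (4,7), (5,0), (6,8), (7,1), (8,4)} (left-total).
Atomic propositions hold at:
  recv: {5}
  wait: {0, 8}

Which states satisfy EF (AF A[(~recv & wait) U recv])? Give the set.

{1, 2, 3, 4, 5, 6, 7, 8}

Sat(~recv) = {0, 1, 2, 3, 4, 6, 7, 8}
Sat(~recv & wait) = {0, 8}
A[(~recv & wait) U recv]: least fixpoint, start Z0 = Sat(recv) = {5}, add states in Sat(~recv & wait) with every successor in Z. Already a fixed point.
Sat(A[(~recv & wait) U recv]) = {5}
AF A[(~recv & wait) U recv]: least fixpoint, start Z0 = {5}, add states with every successor in Z. Already a fixed point.
Sat(AF A[(~recv & wait) U recv]) = {5}
EF (AF A[(~recv & wait) U recv]): least fixpoint, start Z0 = {5}, add states with some successor in Z. Z1 = {2, 5}; Z2 = {1, 2, 5}; Z3 = {1, 2, 5, 7}; Z4 = {1, 2, 4, 5, 7}; Z5 = {1, 2, 4, 5, 7, 8}; Z6 = {1, 2, 4, 5, 6, 7, 8}; Z7 = {1, 2, 3, 4, 5, 6, 7, 8}; fixed.
Sat(EF (AF A[(~recv & wait) U recv])) = {1, 2, 3, 4, 5, 6, 7, 8}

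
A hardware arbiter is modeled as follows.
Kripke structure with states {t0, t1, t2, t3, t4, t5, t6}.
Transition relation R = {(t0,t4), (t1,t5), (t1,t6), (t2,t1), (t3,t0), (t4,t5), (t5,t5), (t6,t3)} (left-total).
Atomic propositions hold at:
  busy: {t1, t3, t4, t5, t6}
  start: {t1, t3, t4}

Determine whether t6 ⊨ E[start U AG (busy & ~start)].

Sat(~start) = {t0, t2, t5, t6}
Sat(busy & ~start) = {t5, t6}
AG (busy & ~start): greatest fixpoint, start Z0 = {t5, t6}, keep only states in Sat with every successor in Z. Z1 = {t5}; fixed.
Sat(AG (busy & ~start)) = {t5}
E[start U AG (busy & ~start)]: least fixpoint, start Z0 = Sat(AG (busy & ~start)) = {t5}, add states in Sat(start) with some successor in Z. Z1 = {t1, t4, t5}; fixed.
Sat(E[start U AG (busy & ~start)]) = {t1, t4, t5}
t6 ∉ Sat(E[start U AG (busy & ~start)]) = {t1, t4, t5}, so the formula does not hold at t6.

No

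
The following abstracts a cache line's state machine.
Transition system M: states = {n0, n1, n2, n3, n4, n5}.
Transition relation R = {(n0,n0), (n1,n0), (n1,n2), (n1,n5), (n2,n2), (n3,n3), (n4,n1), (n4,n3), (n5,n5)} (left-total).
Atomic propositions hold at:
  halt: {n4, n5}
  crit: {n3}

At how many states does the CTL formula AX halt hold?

1

Sat(AX halt) = {s : every successor in {n4, n5}} = {n5}
|Sat(AX halt)| = |{n5}| = 1.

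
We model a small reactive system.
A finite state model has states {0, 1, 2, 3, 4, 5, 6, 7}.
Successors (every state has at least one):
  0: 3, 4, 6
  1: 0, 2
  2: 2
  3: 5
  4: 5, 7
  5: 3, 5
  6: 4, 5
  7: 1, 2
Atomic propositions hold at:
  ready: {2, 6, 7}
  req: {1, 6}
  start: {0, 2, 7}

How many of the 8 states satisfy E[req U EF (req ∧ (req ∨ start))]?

5

Sat(req ∨ start) = {0, 1, 2, 6, 7}
Sat(req ∧ (req ∨ start)) = {1, 6}
EF (req ∧ (req ∨ start)): least fixpoint, start Z0 = {1, 6}, add states with some successor in Z. Z1 = {0, 1, 6, 7}; Z2 = {0, 1, 4, 6, 7}; fixed.
Sat(EF (req ∧ (req ∨ start))) = {0, 1, 4, 6, 7}
E[req U EF (req ∧ (req ∨ start))]: least fixpoint, start Z0 = Sat(EF (req ∧ (req ∨ start))) = {0, 1, 4, 6, 7}, add states in Sat(req) with some successor in Z. Already a fixed point.
Sat(E[req U EF (req ∧ (req ∨ start))]) = {0, 1, 4, 6, 7}
|Sat(E[req U EF (req ∧ (req ∨ start))])| = |{0, 1, 4, 6, 7}| = 5.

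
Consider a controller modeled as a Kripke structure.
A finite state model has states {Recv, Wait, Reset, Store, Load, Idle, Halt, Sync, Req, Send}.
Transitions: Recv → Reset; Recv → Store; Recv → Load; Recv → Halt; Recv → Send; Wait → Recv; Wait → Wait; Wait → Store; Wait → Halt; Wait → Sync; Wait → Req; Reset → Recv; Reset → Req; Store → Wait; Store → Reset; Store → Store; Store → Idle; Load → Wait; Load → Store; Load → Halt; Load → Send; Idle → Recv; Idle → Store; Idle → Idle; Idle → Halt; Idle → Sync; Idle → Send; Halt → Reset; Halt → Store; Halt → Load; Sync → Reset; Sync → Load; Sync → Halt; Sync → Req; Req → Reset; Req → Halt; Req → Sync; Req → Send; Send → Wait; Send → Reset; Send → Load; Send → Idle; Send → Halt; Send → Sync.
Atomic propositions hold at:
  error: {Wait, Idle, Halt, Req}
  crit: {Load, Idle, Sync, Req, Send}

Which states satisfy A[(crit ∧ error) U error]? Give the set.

Sat(crit ∧ error) = {Idle, Req}
A[(crit ∧ error) U error]: least fixpoint, start Z0 = Sat(error) = {Wait, Idle, Halt, Req}, add states in Sat(crit ∧ error) with every successor in Z. Already a fixed point.
Sat(A[(crit ∧ error) U error]) = {Wait, Idle, Halt, Req}

{Wait, Idle, Halt, Req}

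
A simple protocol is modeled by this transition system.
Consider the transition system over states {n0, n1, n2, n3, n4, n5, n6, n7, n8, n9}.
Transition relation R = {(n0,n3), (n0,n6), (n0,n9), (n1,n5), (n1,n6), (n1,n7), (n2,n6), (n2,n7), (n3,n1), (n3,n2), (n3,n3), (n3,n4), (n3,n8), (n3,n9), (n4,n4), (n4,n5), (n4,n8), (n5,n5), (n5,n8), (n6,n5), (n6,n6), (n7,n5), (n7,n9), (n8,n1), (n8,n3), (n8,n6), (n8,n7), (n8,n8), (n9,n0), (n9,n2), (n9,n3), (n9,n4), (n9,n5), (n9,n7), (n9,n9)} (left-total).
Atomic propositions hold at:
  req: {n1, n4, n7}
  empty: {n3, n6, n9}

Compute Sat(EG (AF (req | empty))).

Sat(req | empty) = {n1, n3, n4, n6, n7, n9}
AF (req | empty): least fixpoint, start Z0 = {n1, n3, n4, n6, n7, n9}, add states with every successor in Z. Z1 = {n0, n1, n2, n3, n4, n6, n7, n9}; fixed.
Sat(AF (req | empty)) = {n0, n1, n2, n3, n4, n6, n7, n9}
EG (AF (req | empty)): greatest fixpoint, start Z0 = {n0, n1, n2, n3, n4, n6, n7, n9}, keep only states in Sat with some successor in Z. Already a fixed point.
Sat(EG (AF (req | empty))) = {n0, n1, n2, n3, n4, n6, n7, n9}

{n0, n1, n2, n3, n4, n6, n7, n9}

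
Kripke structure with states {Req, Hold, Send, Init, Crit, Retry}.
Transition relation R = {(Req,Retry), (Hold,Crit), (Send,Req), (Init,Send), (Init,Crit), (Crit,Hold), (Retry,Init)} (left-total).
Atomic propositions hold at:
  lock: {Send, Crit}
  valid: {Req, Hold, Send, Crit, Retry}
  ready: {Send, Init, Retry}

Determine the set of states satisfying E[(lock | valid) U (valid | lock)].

Sat(lock | valid) = {Req, Hold, Send, Crit, Retry}
Sat(valid | lock) = {Req, Hold, Send, Crit, Retry}
E[(lock | valid) U (valid | lock)]: least fixpoint, start Z0 = Sat((valid | lock)) = {Req, Hold, Send, Crit, Retry}, add states in Sat(lock | valid) with some successor in Z. Already a fixed point.
Sat(E[(lock | valid) U (valid | lock)]) = {Req, Hold, Send, Crit, Retry}

{Req, Hold, Send, Crit, Retry}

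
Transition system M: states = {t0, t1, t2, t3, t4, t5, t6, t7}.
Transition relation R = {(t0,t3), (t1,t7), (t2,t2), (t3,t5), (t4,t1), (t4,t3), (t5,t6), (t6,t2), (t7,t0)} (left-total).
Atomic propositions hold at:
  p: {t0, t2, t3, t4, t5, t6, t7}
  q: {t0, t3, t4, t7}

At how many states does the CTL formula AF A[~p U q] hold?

Sat(~p) = {t1}
A[~p U q]: least fixpoint, start Z0 = Sat(q) = {t0, t3, t4, t7}, add states in Sat(~p) with every successor in Z. Z1 = {t0, t1, t3, t4, t7}; fixed.
Sat(A[~p U q]) = {t0, t1, t3, t4, t7}
AF A[~p U q]: least fixpoint, start Z0 = {t0, t1, t3, t4, t7}, add states with every successor in Z. Already a fixed point.
Sat(AF A[~p U q]) = {t0, t1, t3, t4, t7}
|Sat(AF A[~p U q])| = |{t0, t1, t3, t4, t7}| = 5.

5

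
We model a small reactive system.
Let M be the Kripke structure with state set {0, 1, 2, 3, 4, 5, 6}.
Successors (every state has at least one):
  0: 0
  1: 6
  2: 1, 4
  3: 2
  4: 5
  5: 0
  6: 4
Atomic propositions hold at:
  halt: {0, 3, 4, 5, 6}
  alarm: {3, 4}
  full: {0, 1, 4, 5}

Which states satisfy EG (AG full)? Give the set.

{0, 4, 5}

AG full: greatest fixpoint, start Z0 = {0, 1, 4, 5}, keep only states in Sat with every successor in Z. Z1 = {0, 4, 5}; fixed.
Sat(AG full) = {0, 4, 5}
EG (AG full): greatest fixpoint, start Z0 = {0, 4, 5}, keep only states in Sat with some successor in Z. Already a fixed point.
Sat(EG (AG full)) = {0, 4, 5}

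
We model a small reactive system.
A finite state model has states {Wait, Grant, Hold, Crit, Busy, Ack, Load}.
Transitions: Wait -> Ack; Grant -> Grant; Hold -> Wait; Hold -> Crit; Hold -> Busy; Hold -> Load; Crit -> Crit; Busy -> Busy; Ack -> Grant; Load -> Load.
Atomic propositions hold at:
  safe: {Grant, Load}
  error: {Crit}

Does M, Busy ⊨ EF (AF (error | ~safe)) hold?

Yes

Sat(~safe) = {Wait, Hold, Crit, Busy, Ack}
Sat(error | ~safe) = {Wait, Hold, Crit, Busy, Ack}
AF (error | ~safe): least fixpoint, start Z0 = {Wait, Hold, Crit, Busy, Ack}, add states with every successor in Z. Already a fixed point.
Sat(AF (error | ~safe)) = {Wait, Hold, Crit, Busy, Ack}
EF (AF (error | ~safe)): least fixpoint, start Z0 = {Wait, Hold, Crit, Busy, Ack}, add states with some successor in Z. Already a fixed point.
Sat(EF (AF (error | ~safe))) = {Wait, Hold, Crit, Busy, Ack}
Busy ∈ Sat(EF (AF (error | ~safe))) = {Wait, Hold, Crit, Busy, Ack}, so the formula holds at Busy.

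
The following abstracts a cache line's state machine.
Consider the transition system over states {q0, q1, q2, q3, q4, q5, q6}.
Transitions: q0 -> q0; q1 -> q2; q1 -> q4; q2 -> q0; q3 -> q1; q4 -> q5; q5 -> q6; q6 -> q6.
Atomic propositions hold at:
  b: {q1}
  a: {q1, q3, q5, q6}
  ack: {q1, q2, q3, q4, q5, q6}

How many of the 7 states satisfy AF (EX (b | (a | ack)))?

Sat(a | ack) = {q1, q2, q3, q4, q5, q6}
Sat(b | (a | ack)) = {q1, q2, q3, q4, q5, q6}
Sat(EX (b | (a | ack))) = {s : some successor in {q1, q2, q3, q4, q5, q6}} = {q1, q3, q4, q5, q6}
AF (EX (b | (a | ack))): least fixpoint, start Z0 = {q1, q3, q4, q5, q6}, add states with every successor in Z. Already a fixed point.
Sat(AF (EX (b | (a | ack)))) = {q1, q3, q4, q5, q6}
|Sat(AF (EX (b | (a | ack))))| = |{q1, q3, q4, q5, q6}| = 5.

5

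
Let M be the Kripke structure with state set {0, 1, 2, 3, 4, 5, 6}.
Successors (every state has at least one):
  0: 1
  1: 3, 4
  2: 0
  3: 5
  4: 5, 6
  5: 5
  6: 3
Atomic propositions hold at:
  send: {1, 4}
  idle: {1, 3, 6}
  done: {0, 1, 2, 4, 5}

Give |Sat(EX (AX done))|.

6

Sat(AX done) = {s : every successor in {0, 1, 2, 4, 5}} = {0, 2, 3, 5}
Sat(EX (AX done)) = {s : some successor in {0, 2, 3, 5}} = {1, 2, 3, 4, 5, 6}
|Sat(EX (AX done))| = |{1, 2, 3, 4, 5, 6}| = 6.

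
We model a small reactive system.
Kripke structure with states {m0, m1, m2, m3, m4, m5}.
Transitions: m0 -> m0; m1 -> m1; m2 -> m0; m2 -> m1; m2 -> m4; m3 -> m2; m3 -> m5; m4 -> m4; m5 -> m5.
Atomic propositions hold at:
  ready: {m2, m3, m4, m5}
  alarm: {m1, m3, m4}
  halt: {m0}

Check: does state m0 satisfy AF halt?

Yes

AF halt: least fixpoint, start Z0 = {m0}, add states with every successor in Z. Already a fixed point.
Sat(AF halt) = {m0}
m0 ∈ Sat(AF halt) = {m0}, so the formula holds at m0.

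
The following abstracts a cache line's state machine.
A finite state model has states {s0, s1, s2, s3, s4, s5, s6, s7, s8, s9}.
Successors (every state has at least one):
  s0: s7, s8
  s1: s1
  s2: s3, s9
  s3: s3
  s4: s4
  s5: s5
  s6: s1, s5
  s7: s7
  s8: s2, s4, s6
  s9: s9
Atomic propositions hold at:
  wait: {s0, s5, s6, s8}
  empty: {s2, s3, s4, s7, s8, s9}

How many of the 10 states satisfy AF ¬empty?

Sat(¬empty) = {s0, s1, s5, s6}
AF ¬empty: least fixpoint, start Z0 = {s0, s1, s5, s6}, add states with every successor in Z. Already a fixed point.
Sat(AF ¬empty) = {s0, s1, s5, s6}
|Sat(AF ¬empty)| = |{s0, s1, s5, s6}| = 4.

4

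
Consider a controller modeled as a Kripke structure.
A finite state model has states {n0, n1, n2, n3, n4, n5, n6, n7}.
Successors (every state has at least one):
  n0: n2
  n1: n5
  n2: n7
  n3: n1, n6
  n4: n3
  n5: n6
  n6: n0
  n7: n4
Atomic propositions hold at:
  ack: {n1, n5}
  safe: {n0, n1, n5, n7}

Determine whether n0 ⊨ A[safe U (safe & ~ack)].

Sat(~ack) = {n0, n2, n3, n4, n6, n7}
Sat(safe & ~ack) = {n0, n7}
A[safe U (safe & ~ack)]: least fixpoint, start Z0 = Sat((safe & ~ack)) = {n0, n7}, add states in Sat(safe) with every successor in Z. Already a fixed point.
Sat(A[safe U (safe & ~ack)]) = {n0, n7}
n0 ∈ Sat(A[safe U (safe & ~ack)]) = {n0, n7}, so the formula holds at n0.

Yes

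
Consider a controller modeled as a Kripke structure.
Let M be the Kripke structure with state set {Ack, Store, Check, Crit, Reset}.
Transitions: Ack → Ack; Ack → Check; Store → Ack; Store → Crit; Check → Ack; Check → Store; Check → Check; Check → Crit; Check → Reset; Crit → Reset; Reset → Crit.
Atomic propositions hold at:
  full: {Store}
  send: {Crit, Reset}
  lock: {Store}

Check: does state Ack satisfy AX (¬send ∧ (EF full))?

Yes

Sat(¬send) = {Ack, Store, Check}
EF full: least fixpoint, start Z0 = {Store}, add states with some successor in Z. Z1 = {Store, Check}; Z2 = {Ack, Store, Check}; fixed.
Sat(EF full) = {Ack, Store, Check}
Sat(¬send ∧ (EF full)) = {Ack, Store, Check}
Sat(AX (¬send ∧ (EF full))) = {s : every successor in {Ack, Store, Check}} = {Ack}
Ack ∈ Sat(AX (¬send ∧ (EF full))) = {Ack}, so the formula holds at Ack.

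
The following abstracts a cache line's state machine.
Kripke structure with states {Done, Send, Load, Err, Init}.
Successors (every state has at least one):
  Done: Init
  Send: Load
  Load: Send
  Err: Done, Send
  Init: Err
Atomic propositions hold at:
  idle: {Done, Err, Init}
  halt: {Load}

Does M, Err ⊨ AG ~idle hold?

No

Sat(~idle) = {Send, Load}
AG ~idle: greatest fixpoint, start Z0 = {Send, Load}, keep only states in Sat with every successor in Z. Already a fixed point.
Sat(AG ~idle) = {Send, Load}
Err ∉ Sat(AG ~idle) = {Send, Load}, so the formula does not hold at Err.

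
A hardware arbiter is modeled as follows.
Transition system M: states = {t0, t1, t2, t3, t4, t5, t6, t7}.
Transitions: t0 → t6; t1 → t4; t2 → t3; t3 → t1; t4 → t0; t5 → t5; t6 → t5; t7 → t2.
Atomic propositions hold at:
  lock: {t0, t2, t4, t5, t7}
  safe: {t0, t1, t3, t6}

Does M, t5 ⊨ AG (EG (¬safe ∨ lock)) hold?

Yes

Sat(¬safe) = {t2, t4, t5, t7}
Sat(¬safe ∨ lock) = {t0, t2, t4, t5, t7}
EG (¬safe ∨ lock): greatest fixpoint, start Z0 = {t0, t2, t4, t5, t7}, keep only states in Sat with some successor in Z. Z1 = {t4, t5, t7}; Z2 = {t5}; fixed.
Sat(EG (¬safe ∨ lock)) = {t5}
AG (EG (¬safe ∨ lock)): greatest fixpoint, start Z0 = {t5}, keep only states in Sat with every successor in Z. Already a fixed point.
Sat(AG (EG (¬safe ∨ lock))) = {t5}
t5 ∈ Sat(AG (EG (¬safe ∨ lock))) = {t5}, so the formula holds at t5.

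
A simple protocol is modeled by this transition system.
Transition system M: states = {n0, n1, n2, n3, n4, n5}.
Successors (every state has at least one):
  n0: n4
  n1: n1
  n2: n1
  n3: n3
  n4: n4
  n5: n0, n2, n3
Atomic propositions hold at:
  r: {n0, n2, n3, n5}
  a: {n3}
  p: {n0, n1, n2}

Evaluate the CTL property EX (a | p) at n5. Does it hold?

Sat(a | p) = {n0, n1, n2, n3}
Sat(EX (a | p)) = {s : some successor in {n0, n1, n2, n3}} = {n1, n2, n3, n5}
n5 ∈ Sat(EX (a | p)) = {n1, n2, n3, n5}, so the formula holds at n5.

Yes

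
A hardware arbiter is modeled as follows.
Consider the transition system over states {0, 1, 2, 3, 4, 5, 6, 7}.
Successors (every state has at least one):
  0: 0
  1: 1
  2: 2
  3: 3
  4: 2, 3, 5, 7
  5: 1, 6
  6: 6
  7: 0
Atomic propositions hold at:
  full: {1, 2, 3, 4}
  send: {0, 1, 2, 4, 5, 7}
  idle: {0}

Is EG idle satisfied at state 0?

Yes

EG idle: greatest fixpoint, start Z0 = {0}, keep only states in Sat with some successor in Z. Already a fixed point.
Sat(EG idle) = {0}
0 ∈ Sat(EG idle) = {0}, so the formula holds at 0.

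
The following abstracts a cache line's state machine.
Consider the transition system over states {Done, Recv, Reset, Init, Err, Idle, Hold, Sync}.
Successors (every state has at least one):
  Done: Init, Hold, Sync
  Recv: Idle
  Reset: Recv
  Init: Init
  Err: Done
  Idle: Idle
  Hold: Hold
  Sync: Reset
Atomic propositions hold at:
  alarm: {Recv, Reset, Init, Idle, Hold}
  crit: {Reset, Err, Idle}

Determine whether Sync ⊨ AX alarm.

Sat(AX alarm) = {s : every successor in {Recv, Reset, Init, Idle, Hold}} = {Recv, Reset, Init, Idle, Hold, Sync}
Sync ∈ Sat(AX alarm) = {Recv, Reset, Init, Idle, Hold, Sync}, so the formula holds at Sync.

Yes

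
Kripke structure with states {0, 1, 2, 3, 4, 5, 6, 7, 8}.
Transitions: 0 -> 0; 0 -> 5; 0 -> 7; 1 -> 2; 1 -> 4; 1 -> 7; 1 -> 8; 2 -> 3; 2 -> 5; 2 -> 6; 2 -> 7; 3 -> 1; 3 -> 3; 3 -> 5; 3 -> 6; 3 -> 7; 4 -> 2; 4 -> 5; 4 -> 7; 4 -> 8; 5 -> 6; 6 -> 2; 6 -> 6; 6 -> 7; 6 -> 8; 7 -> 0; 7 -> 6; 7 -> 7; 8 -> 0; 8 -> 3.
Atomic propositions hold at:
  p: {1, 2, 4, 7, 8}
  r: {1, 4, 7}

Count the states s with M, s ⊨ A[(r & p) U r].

Sat(r & p) = {1, 4, 7}
A[(r & p) U r]: least fixpoint, start Z0 = Sat(r) = {1, 4, 7}, add states in Sat(r & p) with every successor in Z. Already a fixed point.
Sat(A[(r & p) U r]) = {1, 4, 7}
|Sat(A[(r & p) U r])| = |{1, 4, 7}| = 3.

3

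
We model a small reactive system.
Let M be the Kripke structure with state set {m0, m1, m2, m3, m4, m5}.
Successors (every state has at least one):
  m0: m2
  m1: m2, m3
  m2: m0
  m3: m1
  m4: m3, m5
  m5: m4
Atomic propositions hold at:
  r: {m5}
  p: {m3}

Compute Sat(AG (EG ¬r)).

Sat(¬r) = {m0, m1, m2, m3, m4}
EG ¬r: greatest fixpoint, start Z0 = {m0, m1, m2, m3, m4}, keep only states in Sat with some successor in Z. Already a fixed point.
Sat(EG ¬r) = {m0, m1, m2, m3, m4}
AG (EG ¬r): greatest fixpoint, start Z0 = {m0, m1, m2, m3, m4}, keep only states in Sat with every successor in Z. Z1 = {m0, m1, m2, m3}; fixed.
Sat(AG (EG ¬r)) = {m0, m1, m2, m3}

{m0, m1, m2, m3}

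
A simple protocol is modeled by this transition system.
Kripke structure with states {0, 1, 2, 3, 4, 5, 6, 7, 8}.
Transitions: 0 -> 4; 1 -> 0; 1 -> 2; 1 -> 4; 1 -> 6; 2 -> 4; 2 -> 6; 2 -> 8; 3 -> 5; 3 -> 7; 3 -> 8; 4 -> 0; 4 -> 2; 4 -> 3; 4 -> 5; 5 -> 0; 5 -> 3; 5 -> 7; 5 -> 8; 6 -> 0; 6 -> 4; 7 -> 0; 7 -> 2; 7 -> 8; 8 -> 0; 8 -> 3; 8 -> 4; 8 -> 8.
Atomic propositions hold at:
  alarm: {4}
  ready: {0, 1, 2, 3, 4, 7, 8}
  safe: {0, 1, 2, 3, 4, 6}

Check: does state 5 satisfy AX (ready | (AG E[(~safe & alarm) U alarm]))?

Yes

Sat(~safe) = {5, 7, 8}
Sat(~safe & alarm) = ∅
E[(~safe & alarm) U alarm]: least fixpoint, start Z0 = Sat(alarm) = {4}, add states in Sat(~safe & alarm) with some successor in Z. Already a fixed point.
Sat(E[(~safe & alarm) U alarm]) = {4}
AG E[(~safe & alarm) U alarm]: greatest fixpoint, start Z0 = {4}, keep only states in Sat with every successor in Z. Z1 = ∅; fixed.
Sat(AG E[(~safe & alarm) U alarm]) = ∅
Sat(ready | (AG E[(~safe & alarm) U alarm])) = {0, 1, 2, 3, 4, 7, 8}
Sat(AX (ready | (AG E[(~safe & alarm) U alarm]))) = {s : every successor in {0, 1, 2, 3, 4, 7, 8}} = {0, 5, 6, 7, 8}
5 ∈ Sat(AX (ready | (AG E[(~safe & alarm) U alarm]))) = {0, 5, 6, 7, 8}, so the formula holds at 5.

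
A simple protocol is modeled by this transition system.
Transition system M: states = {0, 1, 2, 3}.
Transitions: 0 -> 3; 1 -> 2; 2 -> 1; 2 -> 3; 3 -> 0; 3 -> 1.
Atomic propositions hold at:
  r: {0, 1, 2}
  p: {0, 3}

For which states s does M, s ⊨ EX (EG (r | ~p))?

{1, 2, 3}

Sat(~p) = {1, 2}
Sat(r | ~p) = {0, 1, 2}
EG (r | ~p): greatest fixpoint, start Z0 = {0, 1, 2}, keep only states in Sat with some successor in Z. Z1 = {1, 2}; fixed.
Sat(EG (r | ~p)) = {1, 2}
Sat(EX (EG (r | ~p))) = {s : some successor in {1, 2}} = {1, 2, 3}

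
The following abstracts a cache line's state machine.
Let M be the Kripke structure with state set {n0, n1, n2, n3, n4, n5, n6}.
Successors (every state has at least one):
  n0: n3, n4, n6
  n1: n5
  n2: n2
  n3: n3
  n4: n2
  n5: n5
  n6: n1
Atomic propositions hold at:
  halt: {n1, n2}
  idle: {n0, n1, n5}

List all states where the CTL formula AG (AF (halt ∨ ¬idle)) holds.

Sat(¬idle) = {n2, n3, n4, n6}
Sat(halt ∨ ¬idle) = {n1, n2, n3, n4, n6}
AF (halt ∨ ¬idle): least fixpoint, start Z0 = {n1, n2, n3, n4, n6}, add states with every successor in Z. Z1 = {n0, n1, n2, n3, n4, n6}; fixed.
Sat(AF (halt ∨ ¬idle)) = {n0, n1, n2, n3, n4, n6}
AG (AF (halt ∨ ¬idle)): greatest fixpoint, start Z0 = {n0, n1, n2, n3, n4, n6}, keep only states in Sat with every successor in Z. Z1 = {n0, n2, n3, n4, n6}; Z2 = {n0, n2, n3, n4}; Z3 = {n2, n3, n4}; fixed.
Sat(AG (AF (halt ∨ ¬idle))) = {n2, n3, n4}

{n2, n3, n4}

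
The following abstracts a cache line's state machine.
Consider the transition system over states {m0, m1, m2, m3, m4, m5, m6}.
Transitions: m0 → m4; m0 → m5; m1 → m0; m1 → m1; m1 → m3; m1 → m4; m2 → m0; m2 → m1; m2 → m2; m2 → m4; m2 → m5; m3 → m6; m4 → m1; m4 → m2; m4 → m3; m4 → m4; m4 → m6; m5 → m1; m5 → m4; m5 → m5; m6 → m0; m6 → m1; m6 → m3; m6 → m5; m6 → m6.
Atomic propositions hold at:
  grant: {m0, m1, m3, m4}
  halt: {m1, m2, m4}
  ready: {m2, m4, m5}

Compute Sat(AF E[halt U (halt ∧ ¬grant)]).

{m1, m2, m4}

Sat(¬grant) = {m2, m5, m6}
Sat(halt ∧ ¬grant) = {m2}
E[halt U (halt ∧ ¬grant)]: least fixpoint, start Z0 = Sat((halt ∧ ¬grant)) = {m2}, add states in Sat(halt) with some successor in Z. Z1 = {m2, m4}; Z2 = {m1, m2, m4}; fixed.
Sat(E[halt U (halt ∧ ¬grant)]) = {m1, m2, m4}
AF E[halt U (halt ∧ ¬grant)]: least fixpoint, start Z0 = {m1, m2, m4}, add states with every successor in Z. Already a fixed point.
Sat(AF E[halt U (halt ∧ ¬grant)]) = {m1, m2, m4}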